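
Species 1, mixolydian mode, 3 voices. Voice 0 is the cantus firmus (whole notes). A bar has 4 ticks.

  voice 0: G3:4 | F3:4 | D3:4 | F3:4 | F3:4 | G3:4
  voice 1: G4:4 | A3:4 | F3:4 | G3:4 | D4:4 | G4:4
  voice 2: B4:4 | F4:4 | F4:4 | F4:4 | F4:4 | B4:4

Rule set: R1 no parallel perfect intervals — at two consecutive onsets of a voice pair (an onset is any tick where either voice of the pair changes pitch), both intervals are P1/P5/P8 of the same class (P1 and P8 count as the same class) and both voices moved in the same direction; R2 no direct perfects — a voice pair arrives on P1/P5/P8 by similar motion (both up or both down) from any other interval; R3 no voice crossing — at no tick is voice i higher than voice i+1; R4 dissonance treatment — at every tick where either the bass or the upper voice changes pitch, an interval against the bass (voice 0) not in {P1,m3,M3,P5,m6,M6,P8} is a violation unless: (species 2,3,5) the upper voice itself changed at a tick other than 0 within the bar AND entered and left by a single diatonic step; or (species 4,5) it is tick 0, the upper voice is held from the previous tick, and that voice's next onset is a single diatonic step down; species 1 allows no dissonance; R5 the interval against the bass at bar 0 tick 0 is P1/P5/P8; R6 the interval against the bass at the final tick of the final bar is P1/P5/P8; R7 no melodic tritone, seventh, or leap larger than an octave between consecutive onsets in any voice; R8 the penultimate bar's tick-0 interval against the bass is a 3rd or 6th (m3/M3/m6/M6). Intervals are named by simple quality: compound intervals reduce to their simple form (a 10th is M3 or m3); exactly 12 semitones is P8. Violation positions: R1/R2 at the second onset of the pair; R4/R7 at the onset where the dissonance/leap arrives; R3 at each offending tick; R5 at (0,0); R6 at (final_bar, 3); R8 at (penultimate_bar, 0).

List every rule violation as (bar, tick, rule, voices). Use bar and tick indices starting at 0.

(0, 0, R5, (0, 2))
(1, 0, R2, (0, 2))
(1, 0, R7, (1,))
(1, 0, R7, (2,))
(3, 0, R4, (0, 1))
(4, 0, R8, (0, 2))
(5, 0, R2, (0, 1))
(5, 0, R7, (2,))
(5, 3, R6, (0, 2))

bar 0: v0=G3 v1=G4 v2=B4 downbeat M3
bar 1: v0=F3 v1=A3 v2=F4 downbeat P8
bar 2: v0=D3 v1=F3 v2=F4 downbeat m3
bar 3: v0=F3 v1=G3 v2=F4 downbeat P8
bar 4: v0=F3 v1=D4 v2=F4 downbeat P8
bar 5: v0=G3 v1=G4 v2=B4 downbeat M3
  -> R5 @ bar 0 tick 0 v(0, 2): opens on M3
  -> R2 @ bar 1 tick 0 v(0, 2): G3/B4 M3 -> F3/F4 P8 similar
  -> R7 @ bar 1 tick 0 v(1,): G4->A3 leap 10st
  -> R7 @ bar 1 tick 0 v(2,): B4->F4 leap 6st
  -> R4 @ bar 3 tick 0 v(0, 1): F3/G3 M2 untreated
  -> R8 @ bar 4 tick 0 v(0, 2): penult P8 not 3rd/6th
  -> R2 @ bar 5 tick 0 v(0, 1): F3/D4 M6 -> G3/G4 P8 similar
  -> R7 @ bar 5 tick 0 v(2,): F4->B4 leap 6st
  -> R6 @ bar 5 tick 3 v(0, 2): closes on M3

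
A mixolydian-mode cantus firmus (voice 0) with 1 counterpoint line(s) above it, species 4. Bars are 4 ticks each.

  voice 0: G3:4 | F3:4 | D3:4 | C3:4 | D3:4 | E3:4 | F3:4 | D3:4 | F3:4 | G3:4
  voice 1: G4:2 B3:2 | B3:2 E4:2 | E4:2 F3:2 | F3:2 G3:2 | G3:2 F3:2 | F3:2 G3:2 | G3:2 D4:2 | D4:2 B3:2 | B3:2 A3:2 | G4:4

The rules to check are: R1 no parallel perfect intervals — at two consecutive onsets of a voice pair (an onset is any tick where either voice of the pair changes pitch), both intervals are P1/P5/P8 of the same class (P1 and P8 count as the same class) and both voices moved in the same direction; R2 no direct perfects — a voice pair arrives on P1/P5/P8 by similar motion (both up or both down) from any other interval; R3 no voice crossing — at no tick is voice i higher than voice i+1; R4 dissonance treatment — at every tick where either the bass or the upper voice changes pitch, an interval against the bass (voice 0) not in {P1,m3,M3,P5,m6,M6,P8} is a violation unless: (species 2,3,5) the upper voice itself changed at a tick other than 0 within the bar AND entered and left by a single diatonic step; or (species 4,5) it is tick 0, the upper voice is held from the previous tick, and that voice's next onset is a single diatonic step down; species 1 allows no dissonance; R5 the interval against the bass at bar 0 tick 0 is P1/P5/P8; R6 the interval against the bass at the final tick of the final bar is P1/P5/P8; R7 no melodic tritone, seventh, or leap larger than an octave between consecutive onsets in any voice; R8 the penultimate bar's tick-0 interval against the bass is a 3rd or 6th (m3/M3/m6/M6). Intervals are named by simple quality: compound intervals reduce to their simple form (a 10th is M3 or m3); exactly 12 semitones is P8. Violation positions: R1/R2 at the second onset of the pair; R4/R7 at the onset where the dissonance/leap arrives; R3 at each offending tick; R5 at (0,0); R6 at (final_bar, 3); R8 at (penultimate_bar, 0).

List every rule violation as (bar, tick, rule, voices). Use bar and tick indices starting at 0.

bar 0: v0=G3 v1=G4 downbeat P8
bar 1: v0=F3 v1=B3 downbeat TT
bar 2: v0=D3 v1=E4 downbeat M2
bar 3: v0=C3 v1=F3 downbeat P4
bar 4: v0=D3 v1=G3 downbeat P4
bar 5: v0=E3 v1=F3 downbeat m2
bar 6: v0=F3 v1=G3 downbeat M2
bar 7: v0=D3 v1=D4 downbeat P8
bar 8: v0=F3 v1=B3 downbeat TT
bar 9: v0=G3 v1=G4 downbeat P8
  -> R4 @ bar 1 tick 0 v(0, 1): F3/B3 TT untreated
  -> R4 @ bar 1 tick 2 v(0, 1): F3/E4 M7 untreated
  -> R4 @ bar 2 tick 0 v(0, 1): D3/E4 M2 untreated
  -> R7 @ bar 2 tick 2 v(1,): E4->F3 leap 11st
  -> R4 @ bar 3 tick 0 v(0, 1): C3/F3 P4 untreated
  -> R4 @ bar 5 tick 0 v(0, 1): E3/F3 m2 untreated
  -> R4 @ bar 6 tick 0 v(0, 1): F3/G3 M2 untreated
  -> R8 @ bar 8 tick 0 v(0, 1): penult TT not 3rd/6th
  -> R2 @ bar 9 tick 0 v(0, 1): F3/A3 M3 -> G3/G4 P8 similar
  -> R7 @ bar 9 tick 0 v(1,): A3->G4 leap 10st

(1, 0, R4, (0, 1))
(1, 2, R4, (0, 1))
(2, 0, R4, (0, 1))
(2, 2, R7, (1,))
(3, 0, R4, (0, 1))
(5, 0, R4, (0, 1))
(6, 0, R4, (0, 1))
(8, 0, R8, (0, 1))
(9, 0, R2, (0, 1))
(9, 0, R7, (1,))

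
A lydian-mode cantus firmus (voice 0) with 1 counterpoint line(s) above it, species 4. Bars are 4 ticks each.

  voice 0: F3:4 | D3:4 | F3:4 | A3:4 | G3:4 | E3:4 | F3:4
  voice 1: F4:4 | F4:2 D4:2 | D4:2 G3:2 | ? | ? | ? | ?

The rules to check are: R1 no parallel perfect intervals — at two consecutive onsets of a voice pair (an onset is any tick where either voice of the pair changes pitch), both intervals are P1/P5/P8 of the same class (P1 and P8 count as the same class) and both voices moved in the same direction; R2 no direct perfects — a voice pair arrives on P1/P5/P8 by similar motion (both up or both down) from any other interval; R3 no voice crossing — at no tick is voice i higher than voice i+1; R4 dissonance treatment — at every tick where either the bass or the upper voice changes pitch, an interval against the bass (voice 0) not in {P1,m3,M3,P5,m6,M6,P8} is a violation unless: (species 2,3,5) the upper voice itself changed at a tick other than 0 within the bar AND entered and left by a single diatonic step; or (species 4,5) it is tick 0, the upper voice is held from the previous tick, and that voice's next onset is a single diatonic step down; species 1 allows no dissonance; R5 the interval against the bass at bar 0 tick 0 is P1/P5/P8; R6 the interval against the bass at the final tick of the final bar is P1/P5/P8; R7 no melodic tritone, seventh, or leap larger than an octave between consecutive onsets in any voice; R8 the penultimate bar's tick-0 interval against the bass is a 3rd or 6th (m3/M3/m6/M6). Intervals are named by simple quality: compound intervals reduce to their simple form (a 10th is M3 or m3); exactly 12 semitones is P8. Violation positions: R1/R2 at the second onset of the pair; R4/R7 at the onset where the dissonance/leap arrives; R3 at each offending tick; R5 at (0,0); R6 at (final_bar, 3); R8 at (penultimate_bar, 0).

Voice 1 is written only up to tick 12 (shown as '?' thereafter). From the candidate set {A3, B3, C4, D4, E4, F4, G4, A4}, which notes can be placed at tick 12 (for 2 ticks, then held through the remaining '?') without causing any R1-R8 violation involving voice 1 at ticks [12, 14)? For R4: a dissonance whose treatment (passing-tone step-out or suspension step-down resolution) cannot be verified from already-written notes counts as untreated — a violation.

{C4}

A3: violates R2
B3: violates R4
C4: legal
D4: violates R4
E4: violates R2
F4: violates R7
G4: violates R4
A4: violates R2,R7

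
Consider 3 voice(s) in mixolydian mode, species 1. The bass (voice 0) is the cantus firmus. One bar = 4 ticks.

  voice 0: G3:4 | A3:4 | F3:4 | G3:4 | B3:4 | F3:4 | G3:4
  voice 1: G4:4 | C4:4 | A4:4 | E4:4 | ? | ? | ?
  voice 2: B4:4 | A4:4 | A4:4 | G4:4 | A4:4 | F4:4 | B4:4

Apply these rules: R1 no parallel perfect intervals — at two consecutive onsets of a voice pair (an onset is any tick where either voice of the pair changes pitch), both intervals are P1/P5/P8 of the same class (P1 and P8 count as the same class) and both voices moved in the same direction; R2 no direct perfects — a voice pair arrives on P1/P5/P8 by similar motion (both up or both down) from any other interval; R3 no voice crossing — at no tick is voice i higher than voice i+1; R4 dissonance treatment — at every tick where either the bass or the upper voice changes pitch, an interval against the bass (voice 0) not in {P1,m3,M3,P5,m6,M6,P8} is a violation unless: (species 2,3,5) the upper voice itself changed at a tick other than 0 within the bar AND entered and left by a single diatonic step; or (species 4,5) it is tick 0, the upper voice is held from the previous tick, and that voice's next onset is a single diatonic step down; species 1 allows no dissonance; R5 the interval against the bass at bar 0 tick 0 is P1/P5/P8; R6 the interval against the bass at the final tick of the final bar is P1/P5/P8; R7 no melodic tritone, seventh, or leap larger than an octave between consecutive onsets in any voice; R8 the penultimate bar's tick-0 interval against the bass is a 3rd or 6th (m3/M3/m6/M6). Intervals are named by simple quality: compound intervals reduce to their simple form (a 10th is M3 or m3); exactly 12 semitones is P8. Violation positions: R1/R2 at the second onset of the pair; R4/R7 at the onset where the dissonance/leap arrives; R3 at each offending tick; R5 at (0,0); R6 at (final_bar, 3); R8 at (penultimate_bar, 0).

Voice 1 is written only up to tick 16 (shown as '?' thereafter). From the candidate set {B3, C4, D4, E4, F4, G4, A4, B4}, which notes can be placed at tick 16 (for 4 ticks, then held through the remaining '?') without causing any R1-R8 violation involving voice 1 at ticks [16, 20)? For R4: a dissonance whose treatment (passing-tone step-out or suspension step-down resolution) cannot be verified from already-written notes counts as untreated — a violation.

B3: legal
C4: violates R4
D4: legal
E4: violates R4
F4: violates R4
G4: legal
A4: violates R2,R4
B4: violates R2,R3

{B3, D4, G4}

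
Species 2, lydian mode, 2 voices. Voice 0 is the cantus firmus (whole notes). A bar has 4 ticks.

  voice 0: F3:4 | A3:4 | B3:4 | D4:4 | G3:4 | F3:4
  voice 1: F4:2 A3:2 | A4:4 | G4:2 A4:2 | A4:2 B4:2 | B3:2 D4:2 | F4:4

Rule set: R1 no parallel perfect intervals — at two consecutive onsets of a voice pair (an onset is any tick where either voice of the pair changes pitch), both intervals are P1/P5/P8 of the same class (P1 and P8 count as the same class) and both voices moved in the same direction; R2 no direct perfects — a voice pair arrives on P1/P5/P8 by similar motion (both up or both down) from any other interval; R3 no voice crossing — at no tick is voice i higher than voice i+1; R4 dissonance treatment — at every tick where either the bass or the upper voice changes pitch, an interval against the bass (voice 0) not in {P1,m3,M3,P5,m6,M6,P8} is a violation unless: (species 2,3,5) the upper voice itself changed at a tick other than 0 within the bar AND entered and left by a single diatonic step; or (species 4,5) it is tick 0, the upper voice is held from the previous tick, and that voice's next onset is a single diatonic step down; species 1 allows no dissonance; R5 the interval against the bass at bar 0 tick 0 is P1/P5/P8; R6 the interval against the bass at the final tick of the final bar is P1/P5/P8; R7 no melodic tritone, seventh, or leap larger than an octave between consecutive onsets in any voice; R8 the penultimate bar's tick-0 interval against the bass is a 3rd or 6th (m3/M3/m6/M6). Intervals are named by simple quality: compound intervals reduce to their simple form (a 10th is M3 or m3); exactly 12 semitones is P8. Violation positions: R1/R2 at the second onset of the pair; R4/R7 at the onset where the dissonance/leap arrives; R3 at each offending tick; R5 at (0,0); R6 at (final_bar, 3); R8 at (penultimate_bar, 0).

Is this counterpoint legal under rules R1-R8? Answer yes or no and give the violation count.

bar 0: v0=F3 v1=F4 (P8)
bar 1: v0=A3 v1=A4 (P8)
bar 2: v0=B3 v1=G4 (m6)
bar 3: v0=D4 v1=A4 (P5)
bar 4: v0=G3 v1=B3 (M3)
bar 5: v0=F3 v1=F4 (P8)
  R2 @ bar1.0: F3/A3 M3 -> A3/A4 P8 similar

No (1 violations)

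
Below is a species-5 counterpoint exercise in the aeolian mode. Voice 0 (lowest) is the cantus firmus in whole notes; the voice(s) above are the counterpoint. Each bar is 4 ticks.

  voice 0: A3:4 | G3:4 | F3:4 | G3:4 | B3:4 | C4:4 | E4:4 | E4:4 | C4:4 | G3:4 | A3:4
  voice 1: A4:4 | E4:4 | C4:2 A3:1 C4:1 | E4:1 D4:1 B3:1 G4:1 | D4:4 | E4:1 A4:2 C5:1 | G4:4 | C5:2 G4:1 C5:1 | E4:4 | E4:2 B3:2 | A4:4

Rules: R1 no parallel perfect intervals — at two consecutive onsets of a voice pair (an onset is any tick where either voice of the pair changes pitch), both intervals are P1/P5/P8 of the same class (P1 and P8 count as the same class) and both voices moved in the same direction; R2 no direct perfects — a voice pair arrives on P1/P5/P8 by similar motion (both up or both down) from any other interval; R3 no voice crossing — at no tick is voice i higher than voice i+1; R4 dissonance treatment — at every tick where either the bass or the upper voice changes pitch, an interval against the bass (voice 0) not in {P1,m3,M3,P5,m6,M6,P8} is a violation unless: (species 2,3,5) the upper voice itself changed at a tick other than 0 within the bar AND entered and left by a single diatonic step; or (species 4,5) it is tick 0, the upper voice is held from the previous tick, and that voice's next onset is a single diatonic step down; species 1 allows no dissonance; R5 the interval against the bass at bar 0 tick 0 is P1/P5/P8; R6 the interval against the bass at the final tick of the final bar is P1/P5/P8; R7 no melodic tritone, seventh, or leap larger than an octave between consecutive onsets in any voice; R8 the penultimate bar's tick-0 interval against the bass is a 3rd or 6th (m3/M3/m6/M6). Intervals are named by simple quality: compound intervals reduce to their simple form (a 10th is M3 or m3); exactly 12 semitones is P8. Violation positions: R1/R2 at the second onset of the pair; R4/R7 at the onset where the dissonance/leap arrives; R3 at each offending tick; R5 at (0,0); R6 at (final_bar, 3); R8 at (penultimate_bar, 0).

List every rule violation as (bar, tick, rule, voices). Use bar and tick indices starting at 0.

(2, 0, R2, (0, 1))
(10, 0, R2, (0, 1))
(10, 0, R7, (1,))

bar 0: v0=A3 v1=A4 downbeat P8
bar 1: v0=G3 v1=E4 downbeat M6
bar 2: v0=F3 v1=C4 downbeat P5
bar 3: v0=G3 v1=E4 downbeat M6
bar 4: v0=B3 v1=D4 downbeat m3
bar 5: v0=C4 v1=E4 downbeat M3
bar 6: v0=E4 v1=G4 downbeat m3
bar 7: v0=E4 v1=C5 downbeat m6
bar 8: v0=C4 v1=E4 downbeat M3
bar 9: v0=G3 v1=E4 downbeat M6
bar 10: v0=A3 v1=A4 downbeat P8
  -> R2 @ bar 2 tick 0 v(0, 1): G3/E4 M6 -> F3/C4 P5 similar
  -> R2 @ bar 10 tick 0 v(0, 1): G3/B3 M3 -> A3/A4 P8 similar
  -> R7 @ bar 10 tick 0 v(1,): B3->A4 leap 10st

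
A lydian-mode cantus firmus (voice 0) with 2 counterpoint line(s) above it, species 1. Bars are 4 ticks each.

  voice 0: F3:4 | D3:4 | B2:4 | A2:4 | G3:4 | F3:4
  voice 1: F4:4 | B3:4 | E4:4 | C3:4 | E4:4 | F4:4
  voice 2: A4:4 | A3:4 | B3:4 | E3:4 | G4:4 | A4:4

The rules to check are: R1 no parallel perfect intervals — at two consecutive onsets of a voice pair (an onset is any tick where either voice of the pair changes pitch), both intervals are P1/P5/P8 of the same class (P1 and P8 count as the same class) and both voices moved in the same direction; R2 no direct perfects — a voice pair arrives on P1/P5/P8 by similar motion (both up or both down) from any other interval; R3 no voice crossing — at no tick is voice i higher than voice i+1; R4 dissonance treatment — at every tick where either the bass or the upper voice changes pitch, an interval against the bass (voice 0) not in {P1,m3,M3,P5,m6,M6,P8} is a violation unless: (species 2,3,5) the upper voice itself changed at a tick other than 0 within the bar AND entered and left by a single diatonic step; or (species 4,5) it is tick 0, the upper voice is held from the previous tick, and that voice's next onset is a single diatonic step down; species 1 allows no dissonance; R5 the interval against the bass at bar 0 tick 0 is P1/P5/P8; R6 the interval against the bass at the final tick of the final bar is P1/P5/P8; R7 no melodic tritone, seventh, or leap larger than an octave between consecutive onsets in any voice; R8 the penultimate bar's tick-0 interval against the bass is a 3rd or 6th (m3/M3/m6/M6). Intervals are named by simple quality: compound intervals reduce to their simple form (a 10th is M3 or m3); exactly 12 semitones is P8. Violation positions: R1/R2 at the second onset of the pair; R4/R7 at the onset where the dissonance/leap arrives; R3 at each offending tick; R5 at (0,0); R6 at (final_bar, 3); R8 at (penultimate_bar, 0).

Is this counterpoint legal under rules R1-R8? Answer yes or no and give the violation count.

bar 0: v0=F3 v1=F4 v2=A4 (M3)
bar 1: v0=D3 v1=B3 v2=A3 (P5)
bar 2: v0=B2 v1=E4 v2=B3 (P8)
bar 3: v0=A2 v1=C3 v2=E3 (P5)
bar 4: v0=G3 v1=E4 v2=G4 (P8)
bar 5: v0=F3 v1=F4 v2=A4 (M3)
  R5 @ bar0.0: opens on M3
  R2 @ bar1.0: F3/A4 M3 -> D3/A3 P5 similar
  R3 @ bar1.0: B3 above A3
  R7 @ bar1.0: F4->B3 leap 6st
  R3 @ bar1.1: B3 above A3
  R3 @ bar1.2: B3 above A3
  R3 @ bar1.3: B3 above A3
  R3 @ bar2.0: E4 above B3
  R4 @ bar2.0: B2/E4 P4 untreated
  R3 @ bar2.1: E4 above B3
  R3 @ bar2.2: E4 above B3
  R3 @ bar2.3: E4 above B3
  R2 @ bar3.0: B2/B3 P8 -> A2/E3 P5 similar
  R7 @ bar3.0: E4->C3 leap 16st
  R2 @ bar4.0: A2/E3 P5 -> G3/G4 P8 similar
  R7 @ bar4.0: A2->G3 leap 10st
  R7 @ bar4.0: C3->E4 leap 16st
  R7 @ bar4.0: E3->G4 leap 15st
  R8 @ bar4.0: penult P8 not 3rd/6th
  R6 @ bar5.3: closes on M3

No (20 violations)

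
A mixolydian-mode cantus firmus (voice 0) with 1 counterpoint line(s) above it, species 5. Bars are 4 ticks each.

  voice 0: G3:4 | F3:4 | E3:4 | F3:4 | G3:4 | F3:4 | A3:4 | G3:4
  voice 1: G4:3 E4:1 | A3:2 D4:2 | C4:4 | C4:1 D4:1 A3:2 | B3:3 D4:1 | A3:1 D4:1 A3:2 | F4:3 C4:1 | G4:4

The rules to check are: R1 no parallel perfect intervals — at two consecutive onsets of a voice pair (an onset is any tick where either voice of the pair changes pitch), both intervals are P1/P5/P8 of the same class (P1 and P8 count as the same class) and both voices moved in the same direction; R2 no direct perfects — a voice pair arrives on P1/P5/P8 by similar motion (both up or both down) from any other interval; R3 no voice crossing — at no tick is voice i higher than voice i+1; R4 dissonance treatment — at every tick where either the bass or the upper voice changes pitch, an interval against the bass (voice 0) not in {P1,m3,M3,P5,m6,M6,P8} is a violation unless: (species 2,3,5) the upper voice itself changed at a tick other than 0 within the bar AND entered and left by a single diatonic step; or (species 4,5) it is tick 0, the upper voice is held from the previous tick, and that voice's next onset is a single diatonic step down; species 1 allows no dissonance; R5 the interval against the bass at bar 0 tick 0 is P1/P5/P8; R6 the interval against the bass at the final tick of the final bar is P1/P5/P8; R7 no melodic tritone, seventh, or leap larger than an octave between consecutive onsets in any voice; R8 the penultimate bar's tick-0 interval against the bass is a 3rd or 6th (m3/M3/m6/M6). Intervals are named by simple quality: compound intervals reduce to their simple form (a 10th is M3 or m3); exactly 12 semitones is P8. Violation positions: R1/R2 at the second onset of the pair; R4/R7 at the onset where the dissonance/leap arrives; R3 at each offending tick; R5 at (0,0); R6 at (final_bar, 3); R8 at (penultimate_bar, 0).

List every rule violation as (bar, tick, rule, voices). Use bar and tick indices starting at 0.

No violations across 8 bars (G3..G3 vs G4..G4).

bar 0: v0=G3 v1=G4 downbeat P8
bar 1: v0=F3 v1=A3 downbeat M3
bar 2: v0=E3 v1=C4 downbeat m6
bar 3: v0=F3 v1=C4 downbeat P5
bar 4: v0=G3 v1=B3 downbeat M3
bar 5: v0=F3 v1=A3 downbeat M3
bar 6: v0=A3 v1=F4 downbeat m6
bar 7: v0=G3 v1=G4 downbeat P8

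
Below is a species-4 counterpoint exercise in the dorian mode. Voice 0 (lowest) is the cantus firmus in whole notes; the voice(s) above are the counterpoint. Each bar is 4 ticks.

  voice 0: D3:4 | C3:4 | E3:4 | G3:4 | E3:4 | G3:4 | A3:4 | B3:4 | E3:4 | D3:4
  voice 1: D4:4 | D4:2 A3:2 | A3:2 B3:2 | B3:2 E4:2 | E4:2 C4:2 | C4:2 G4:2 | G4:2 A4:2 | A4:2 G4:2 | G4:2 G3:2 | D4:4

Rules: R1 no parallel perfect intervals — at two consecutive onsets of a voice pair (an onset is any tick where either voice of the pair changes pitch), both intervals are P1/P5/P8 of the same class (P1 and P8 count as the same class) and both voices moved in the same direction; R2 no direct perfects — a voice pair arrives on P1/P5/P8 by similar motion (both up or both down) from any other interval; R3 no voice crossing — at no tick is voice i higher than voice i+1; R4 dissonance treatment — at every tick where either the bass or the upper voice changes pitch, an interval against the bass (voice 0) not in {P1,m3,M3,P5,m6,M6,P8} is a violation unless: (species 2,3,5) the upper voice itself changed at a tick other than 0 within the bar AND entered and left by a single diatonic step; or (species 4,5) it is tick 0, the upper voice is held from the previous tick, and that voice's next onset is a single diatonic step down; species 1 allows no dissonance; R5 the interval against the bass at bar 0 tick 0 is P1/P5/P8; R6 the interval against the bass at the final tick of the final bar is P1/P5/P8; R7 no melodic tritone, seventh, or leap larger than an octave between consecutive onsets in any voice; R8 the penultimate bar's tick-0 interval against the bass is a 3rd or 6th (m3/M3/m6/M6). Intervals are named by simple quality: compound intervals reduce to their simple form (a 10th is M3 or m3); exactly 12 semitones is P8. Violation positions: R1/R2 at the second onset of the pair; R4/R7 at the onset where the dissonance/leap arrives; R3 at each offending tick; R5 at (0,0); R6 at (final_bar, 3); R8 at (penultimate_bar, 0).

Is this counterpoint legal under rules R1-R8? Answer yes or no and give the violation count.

bar 0: v0=D3 v1=D4 (P8)
bar 1: v0=C3 v1=D4 (M2)
bar 2: v0=E3 v1=A3 (P4)
bar 3: v0=G3 v1=B3 (M3)
bar 4: v0=E3 v1=E4 (P8)
bar 5: v0=G3 v1=C4 (P4)
bar 6: v0=A3 v1=G4 (m7)
bar 7: v0=B3 v1=A4 (m7)
bar 8: v0=E3 v1=G4 (m3)
bar 9: v0=D3 v1=D4 (P8)
  R4 @ bar1.0: C3/D4 M2 untreated
  R4 @ bar2.0: E3/A3 P4 untreated
  R4 @ bar5.0: G3/C4 P4 untreated
  R4 @ bar6.0: A3/G4 m7 untreated

No (4 violations)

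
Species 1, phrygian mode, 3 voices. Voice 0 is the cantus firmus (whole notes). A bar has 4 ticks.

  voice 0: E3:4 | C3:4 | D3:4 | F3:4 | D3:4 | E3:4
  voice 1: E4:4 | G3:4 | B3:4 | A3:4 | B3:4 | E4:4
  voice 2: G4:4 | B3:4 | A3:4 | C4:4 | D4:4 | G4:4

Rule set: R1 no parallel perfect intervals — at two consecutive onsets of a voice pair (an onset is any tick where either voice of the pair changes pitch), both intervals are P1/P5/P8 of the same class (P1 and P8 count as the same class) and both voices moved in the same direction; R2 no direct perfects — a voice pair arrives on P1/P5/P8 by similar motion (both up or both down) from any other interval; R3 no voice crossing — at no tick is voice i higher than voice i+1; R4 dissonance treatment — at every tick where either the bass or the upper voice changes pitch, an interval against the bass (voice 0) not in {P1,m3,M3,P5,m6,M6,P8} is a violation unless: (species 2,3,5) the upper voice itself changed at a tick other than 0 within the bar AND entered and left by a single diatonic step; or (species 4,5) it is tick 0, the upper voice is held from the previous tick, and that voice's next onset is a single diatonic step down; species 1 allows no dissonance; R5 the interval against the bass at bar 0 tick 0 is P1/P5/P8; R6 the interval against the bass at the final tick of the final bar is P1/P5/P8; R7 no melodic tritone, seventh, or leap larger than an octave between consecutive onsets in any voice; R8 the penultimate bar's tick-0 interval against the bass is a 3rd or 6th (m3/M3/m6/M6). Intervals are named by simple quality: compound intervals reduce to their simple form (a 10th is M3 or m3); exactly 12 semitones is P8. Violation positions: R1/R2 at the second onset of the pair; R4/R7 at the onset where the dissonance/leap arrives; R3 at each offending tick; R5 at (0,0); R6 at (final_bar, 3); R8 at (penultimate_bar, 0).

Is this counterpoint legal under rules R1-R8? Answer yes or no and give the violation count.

No (11 violations)

bar 0: v0=E3 v1=E4 v2=G4 (m3)
bar 1: v0=C3 v1=G3 v2=B3 (M7)
bar 2: v0=D3 v1=B3 v2=A3 (P5)
bar 3: v0=F3 v1=A3 v2=C4 (P5)
bar 4: v0=D3 v1=B3 v2=D4 (P8)
bar 5: v0=E3 v1=E4 v2=G4 (m3)
  R5 @ bar0.0: opens on m3
  R2 @ bar1.0: E3/E4 P8 -> C3/G3 P5 similar
  R4 @ bar1.0: C3/B3 M7 untreated
  R3 @ bar2.0: B3 above A3
  R3 @ bar2.1: B3 above A3
  R3 @ bar2.2: B3 above A3
  R3 @ bar2.3: B3 above A3
  R1 @ bar3.0: D3/A3 P5 -> F3/C4 P5 similar
  R8 @ bar4.0: penult P8 not 3rd/6th
  R2 @ bar5.0: D3/B3 M6 -> E3/E4 P8 similar
  R6 @ bar5.3: closes on m3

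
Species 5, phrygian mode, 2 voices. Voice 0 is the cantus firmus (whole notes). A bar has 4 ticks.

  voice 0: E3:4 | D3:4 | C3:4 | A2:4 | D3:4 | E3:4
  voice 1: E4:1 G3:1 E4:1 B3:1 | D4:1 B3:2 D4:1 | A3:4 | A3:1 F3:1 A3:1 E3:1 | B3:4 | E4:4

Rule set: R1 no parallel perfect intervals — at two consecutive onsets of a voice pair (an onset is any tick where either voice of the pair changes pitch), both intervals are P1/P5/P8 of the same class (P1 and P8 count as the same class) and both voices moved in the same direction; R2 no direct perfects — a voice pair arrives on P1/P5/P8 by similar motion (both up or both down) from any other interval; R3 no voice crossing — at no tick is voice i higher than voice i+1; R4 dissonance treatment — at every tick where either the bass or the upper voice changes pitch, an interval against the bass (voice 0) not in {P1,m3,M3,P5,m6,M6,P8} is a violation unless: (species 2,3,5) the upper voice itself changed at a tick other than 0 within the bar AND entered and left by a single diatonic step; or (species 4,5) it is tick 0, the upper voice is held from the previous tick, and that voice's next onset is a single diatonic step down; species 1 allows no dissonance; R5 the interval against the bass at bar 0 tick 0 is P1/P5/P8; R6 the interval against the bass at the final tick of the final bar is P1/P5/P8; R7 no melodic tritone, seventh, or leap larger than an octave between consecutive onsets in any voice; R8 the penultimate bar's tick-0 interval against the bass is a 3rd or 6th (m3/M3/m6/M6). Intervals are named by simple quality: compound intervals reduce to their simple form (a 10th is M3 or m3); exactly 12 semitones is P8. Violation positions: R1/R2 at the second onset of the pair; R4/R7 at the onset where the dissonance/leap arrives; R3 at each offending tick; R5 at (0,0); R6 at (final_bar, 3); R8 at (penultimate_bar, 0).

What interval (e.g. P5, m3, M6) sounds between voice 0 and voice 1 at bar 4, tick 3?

voice 0=D3 voice 1=B3 -> M6

M6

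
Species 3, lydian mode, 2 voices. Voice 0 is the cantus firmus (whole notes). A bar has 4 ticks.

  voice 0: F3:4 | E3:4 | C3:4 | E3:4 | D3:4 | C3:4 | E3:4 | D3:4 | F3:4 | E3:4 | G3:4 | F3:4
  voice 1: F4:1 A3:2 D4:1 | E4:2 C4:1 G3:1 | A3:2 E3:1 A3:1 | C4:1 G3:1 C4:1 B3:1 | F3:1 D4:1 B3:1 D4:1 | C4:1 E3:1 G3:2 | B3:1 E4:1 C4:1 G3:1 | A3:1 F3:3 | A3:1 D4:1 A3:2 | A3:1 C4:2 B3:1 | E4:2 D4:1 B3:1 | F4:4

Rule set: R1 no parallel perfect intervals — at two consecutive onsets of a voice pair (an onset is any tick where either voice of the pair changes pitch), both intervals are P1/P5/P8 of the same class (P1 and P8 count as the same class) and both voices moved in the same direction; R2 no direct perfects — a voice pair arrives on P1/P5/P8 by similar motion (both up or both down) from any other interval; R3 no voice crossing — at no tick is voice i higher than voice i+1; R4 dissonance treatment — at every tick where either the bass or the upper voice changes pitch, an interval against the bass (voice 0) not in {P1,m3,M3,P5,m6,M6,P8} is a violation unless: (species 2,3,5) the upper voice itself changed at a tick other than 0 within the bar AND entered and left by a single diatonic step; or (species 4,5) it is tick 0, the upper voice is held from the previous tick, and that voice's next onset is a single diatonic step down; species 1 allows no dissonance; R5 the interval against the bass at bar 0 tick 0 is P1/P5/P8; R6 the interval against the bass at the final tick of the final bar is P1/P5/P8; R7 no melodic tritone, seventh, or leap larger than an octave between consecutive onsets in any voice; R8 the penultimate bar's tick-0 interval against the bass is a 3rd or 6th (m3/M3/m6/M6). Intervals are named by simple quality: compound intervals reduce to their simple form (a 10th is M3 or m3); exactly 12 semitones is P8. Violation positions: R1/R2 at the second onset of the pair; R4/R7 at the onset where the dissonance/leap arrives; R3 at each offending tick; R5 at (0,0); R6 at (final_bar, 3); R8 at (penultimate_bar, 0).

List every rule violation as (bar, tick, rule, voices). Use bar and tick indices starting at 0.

(4, 0, R7, (1,))
(5, 0, R1, (0, 1))
(6, 0, R1, (0, 1))
(9, 0, R4, (0, 1))
(11, 0, R7, (1,))

bar 0: v0=F3 v1=F4 downbeat P8
bar 1: v0=E3 v1=E4 downbeat P8
bar 2: v0=C3 v1=A3 downbeat M6
bar 3: v0=E3 v1=C4 downbeat m6
bar 4: v0=D3 v1=F3 downbeat m3
bar 5: v0=C3 v1=C4 downbeat P8
bar 6: v0=E3 v1=B3 downbeat P5
bar 7: v0=D3 v1=A3 downbeat P5
bar 8: v0=F3 v1=A3 downbeat M3
bar 9: v0=E3 v1=A3 downbeat P4
bar 10: v0=G3 v1=E4 downbeat M6
bar 11: v0=F3 v1=F4 downbeat P8
  -> R7 @ bar 4 tick 0 v(1,): B3->F3 leap 6st
  -> R1 @ bar 5 tick 0 v(0, 1): D3/D4 P8 -> C3/C4 P8 similar
  -> R1 @ bar 6 tick 0 v(0, 1): C3/G3 P5 -> E3/B3 P5 similar
  -> R4 @ bar 9 tick 0 v(0, 1): E3/A3 P4 untreated
  -> R7 @ bar 11 tick 0 v(1,): B3->F4 leap 6st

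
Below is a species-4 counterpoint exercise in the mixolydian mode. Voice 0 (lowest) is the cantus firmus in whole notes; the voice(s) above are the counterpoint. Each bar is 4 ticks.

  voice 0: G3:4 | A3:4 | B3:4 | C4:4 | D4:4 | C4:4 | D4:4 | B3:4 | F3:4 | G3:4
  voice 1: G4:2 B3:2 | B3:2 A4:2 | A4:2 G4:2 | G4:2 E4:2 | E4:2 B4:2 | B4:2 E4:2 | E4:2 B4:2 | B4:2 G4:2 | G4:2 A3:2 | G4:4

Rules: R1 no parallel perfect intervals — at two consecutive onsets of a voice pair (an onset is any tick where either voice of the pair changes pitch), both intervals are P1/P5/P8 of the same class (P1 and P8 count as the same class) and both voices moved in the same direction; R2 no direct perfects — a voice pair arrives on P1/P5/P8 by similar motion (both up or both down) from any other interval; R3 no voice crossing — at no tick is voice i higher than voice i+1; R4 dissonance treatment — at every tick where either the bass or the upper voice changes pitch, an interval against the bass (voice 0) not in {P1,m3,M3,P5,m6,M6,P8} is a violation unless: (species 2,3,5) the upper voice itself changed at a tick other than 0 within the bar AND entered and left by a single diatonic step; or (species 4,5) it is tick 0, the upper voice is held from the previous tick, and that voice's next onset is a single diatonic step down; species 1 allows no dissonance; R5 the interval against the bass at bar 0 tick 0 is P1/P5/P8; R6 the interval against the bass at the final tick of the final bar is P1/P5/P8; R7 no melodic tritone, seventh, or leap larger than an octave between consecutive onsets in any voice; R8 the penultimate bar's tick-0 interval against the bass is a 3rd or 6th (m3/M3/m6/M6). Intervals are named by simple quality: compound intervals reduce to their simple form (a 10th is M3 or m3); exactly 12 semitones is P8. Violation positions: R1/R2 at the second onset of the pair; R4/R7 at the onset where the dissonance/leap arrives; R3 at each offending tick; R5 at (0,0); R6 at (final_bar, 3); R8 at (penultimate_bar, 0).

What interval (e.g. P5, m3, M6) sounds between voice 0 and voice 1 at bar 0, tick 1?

P8

voice 0=G3 voice 1=G4 -> P8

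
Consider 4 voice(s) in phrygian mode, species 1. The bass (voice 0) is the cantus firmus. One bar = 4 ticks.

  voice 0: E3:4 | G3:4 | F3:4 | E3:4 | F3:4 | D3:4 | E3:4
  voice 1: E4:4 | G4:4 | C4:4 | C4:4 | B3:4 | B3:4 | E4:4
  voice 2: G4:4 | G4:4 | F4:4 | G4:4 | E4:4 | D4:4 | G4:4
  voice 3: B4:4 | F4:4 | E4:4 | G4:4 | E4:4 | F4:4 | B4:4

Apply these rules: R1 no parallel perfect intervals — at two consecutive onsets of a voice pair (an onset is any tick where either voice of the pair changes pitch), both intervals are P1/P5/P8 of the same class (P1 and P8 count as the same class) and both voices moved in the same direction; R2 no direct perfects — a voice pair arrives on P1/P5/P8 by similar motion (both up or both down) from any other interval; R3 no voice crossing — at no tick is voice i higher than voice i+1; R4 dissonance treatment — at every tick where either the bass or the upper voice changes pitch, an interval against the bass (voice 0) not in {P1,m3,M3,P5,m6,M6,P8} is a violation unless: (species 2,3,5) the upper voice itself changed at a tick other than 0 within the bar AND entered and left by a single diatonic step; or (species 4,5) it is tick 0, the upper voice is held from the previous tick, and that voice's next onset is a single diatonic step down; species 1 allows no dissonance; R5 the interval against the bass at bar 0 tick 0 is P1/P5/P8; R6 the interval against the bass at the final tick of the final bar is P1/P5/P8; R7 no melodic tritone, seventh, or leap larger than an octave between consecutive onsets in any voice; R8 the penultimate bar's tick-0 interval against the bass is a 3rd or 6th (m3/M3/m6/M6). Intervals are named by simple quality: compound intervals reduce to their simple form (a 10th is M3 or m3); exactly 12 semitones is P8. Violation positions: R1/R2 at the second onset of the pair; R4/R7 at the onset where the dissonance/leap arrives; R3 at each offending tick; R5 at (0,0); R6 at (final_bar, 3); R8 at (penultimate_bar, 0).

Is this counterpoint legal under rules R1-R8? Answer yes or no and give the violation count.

bar 0: v0=E3 v1=E4 v2=G4 v3=B4 (P5)
bar 1: v0=G3 v1=G4 v2=G4 v3=F4 (m7)
bar 2: v0=F3 v1=C4 v2=F4 v3=E4 (M7)
bar 3: v0=E3 v1=C4 v2=G4 v3=G4 (m3)
bar 4: v0=F3 v1=B3 v2=E4 v3=E4 (M7)
bar 5: v0=D3 v1=B3 v2=D4 v3=F4 (m3)
bar 6: v0=E3 v1=E4 v2=G4 v3=B4 (P5)
  R5 @ bar0.0: opens on m3
  R1 @ bar1.0: E3/E4 P8 -> G3/G4 P8 similar
  R3 @ bar1.0: G4 above F4
  R4 @ bar1.0: G3/F4 m7 untreated
  R7 @ bar1.0: B4->F4 leap 6st
  R3 @ bar1.1: G4 above F4
  R3 @ bar1.2: G4 above F4
  R3 @ bar1.3: G4 above F4
  R1 @ bar2.0: G3/G4 P8 -> F3/F4 P8 similar
  R2 @ bar2.0: G3/G4 P8 -> F3/C4 P5 similar
  R3 @ bar2.0: F4 above E4
  R4 @ bar2.0: F3/E4 M7 untreated
  R3 @ bar2.1: F4 above E4
  R3 @ bar2.2: F4 above E4
  R3 @ bar2.3: F4 above E4
  R2 @ bar3.0: F4/E4 m2 -> G4/G4 P1 similar
  R1 @ bar4.0: G4/G4 P1 -> E4/E4 P1 similar
  R4 @ bar4.0: F3/B3 TT untreated
  R4 @ bar4.0: F3/E4 M7 untreated
  R4 @ bar4.0: F3/E4 M7 untreated
  R2 @ bar5.0: F3/E4 M7 -> D3/D4 P8 similar
  R8 @ bar5.0: penult P8 not 3rd/6th
  R2 @ bar6.0: D3/B3 M6 -> E3/E4 P8 similar
  R2 @ bar6.0: D3/F4 m3 -> E3/B4 P5 similar
  R2 @ bar6.0: B3/F4 TT -> E4/B4 P5 similar
  R7 @ bar6.0: F4->B4 leap 6st
  R6 @ bar6.3: closes on m3

No (27 violations)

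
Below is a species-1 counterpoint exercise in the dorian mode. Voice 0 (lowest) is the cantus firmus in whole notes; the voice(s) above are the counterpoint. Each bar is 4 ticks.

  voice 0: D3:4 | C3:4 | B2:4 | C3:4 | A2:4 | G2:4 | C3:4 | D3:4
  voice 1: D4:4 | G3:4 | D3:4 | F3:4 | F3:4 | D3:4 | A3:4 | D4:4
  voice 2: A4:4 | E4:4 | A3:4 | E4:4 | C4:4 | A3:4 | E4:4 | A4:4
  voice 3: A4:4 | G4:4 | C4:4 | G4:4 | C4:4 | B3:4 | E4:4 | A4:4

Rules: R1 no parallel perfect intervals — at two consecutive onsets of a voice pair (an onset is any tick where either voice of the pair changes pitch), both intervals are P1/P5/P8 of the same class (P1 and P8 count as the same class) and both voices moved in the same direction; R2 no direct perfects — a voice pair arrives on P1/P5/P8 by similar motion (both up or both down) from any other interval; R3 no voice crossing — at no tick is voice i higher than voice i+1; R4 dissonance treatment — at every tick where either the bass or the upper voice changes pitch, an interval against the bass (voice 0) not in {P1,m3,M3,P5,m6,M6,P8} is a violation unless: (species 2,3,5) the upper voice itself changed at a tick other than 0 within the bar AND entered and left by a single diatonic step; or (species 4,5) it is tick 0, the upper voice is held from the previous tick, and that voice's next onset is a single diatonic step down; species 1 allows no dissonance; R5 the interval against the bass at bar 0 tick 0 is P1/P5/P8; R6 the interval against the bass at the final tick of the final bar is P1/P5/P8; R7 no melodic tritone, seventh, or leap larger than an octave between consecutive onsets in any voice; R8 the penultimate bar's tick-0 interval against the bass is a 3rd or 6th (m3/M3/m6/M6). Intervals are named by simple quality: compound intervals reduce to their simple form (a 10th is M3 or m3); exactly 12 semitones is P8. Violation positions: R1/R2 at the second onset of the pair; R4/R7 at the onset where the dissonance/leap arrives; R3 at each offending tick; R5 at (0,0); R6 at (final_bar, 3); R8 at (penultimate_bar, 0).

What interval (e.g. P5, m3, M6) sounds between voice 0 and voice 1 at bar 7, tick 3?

voice 0=D3 voice 1=D4 -> P8

P8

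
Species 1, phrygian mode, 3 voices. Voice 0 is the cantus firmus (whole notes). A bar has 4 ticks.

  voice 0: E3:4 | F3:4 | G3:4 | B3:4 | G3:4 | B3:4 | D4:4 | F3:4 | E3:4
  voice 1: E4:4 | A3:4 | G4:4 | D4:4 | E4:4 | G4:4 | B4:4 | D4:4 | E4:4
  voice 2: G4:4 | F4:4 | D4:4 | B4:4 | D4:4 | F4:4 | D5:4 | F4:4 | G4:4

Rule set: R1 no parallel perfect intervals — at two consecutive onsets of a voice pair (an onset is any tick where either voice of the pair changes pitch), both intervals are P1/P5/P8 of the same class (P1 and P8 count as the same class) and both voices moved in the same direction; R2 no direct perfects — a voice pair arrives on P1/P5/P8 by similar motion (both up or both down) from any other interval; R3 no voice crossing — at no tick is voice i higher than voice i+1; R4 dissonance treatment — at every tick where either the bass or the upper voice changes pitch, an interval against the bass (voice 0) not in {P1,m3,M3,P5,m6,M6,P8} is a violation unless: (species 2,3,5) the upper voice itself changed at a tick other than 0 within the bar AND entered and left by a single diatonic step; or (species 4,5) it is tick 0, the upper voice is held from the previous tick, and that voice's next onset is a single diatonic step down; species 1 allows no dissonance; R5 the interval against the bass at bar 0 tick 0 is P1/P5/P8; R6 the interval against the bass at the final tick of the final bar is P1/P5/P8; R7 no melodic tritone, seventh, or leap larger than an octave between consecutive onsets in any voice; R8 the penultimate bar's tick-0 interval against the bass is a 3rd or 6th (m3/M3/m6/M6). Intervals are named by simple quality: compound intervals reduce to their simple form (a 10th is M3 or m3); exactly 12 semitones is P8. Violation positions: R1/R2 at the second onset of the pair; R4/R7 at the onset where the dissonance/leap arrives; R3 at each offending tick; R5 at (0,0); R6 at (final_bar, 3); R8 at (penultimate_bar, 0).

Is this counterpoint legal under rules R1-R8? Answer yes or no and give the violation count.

bar 0: v0=E3 v1=E4 v2=G4 (m3)
bar 1: v0=F3 v1=A3 v2=F4 (P8)
bar 2: v0=G3 v1=G4 v2=D4 (P5)
bar 3: v0=B3 v1=D4 v2=B4 (P8)
bar 4: v0=G3 v1=E4 v2=D4 (P5)
bar 5: v0=B3 v1=G4 v2=F4 (TT)
bar 6: v0=D4 v1=B4 v2=D5 (P8)
bar 7: v0=F3 v1=D4 v2=F4 (P8)
bar 8: v0=E3 v1=E4 v2=G4 (m3)
  R5 @ bar0.0: opens on m3
  R2 @ bar2.0: F3/A3 M3 -> G3/G4 P8 similar
  R3 @ bar2.0: G4 above D4
  R7 @ bar2.0: A3->G4 leap 10st
  R3 @ bar2.1: G4 above D4
  R3 @ bar2.2: G4 above D4
  R3 @ bar2.3: G4 above D4
  R2 @ bar3.0: G3/D4 P5 -> B3/B4 P8 similar
  R2 @ bar4.0: B3/B4 P8 -> G3/D4 P5 similar
  R3 @ bar4.0: E4 above D4
  R3 @ bar4.1: E4 above D4
  R3 @ bar4.2: E4 above D4
  R3 @ bar4.3: E4 above D4
  R3 @ bar5.0: G4 above F4
  R4 @ bar5.0: B3/F4 TT untreated
  R3 @ bar5.1: G4 above F4
  R3 @ bar5.2: G4 above F4
  R3 @ bar5.3: G4 above F4
  R2 @ bar6.0: B3/F4 TT -> D4/D5 P8 similar
  R1 @ bar7.0: D4/D5 P8 -> F3/F4 P8 similar
  R8 @ bar7.0: penult P8 not 3rd/6th
  R6 @ bar8.3: closes on m3

No (22 violations)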